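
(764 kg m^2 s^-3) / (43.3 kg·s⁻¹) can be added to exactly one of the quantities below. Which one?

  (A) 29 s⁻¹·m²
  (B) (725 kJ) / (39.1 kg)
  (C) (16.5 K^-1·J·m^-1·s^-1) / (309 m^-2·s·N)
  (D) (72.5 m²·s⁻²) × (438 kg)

Reference: [kg·m²·s⁻³] / [kg·s⁻¹] = m²·s⁻².
Each option:
  (A) m²·s⁻¹
  (B) [kg·m²·s⁻²] / [kg] = m²·s⁻²  ← same
  (C) [kg·m·s⁻³·K⁻¹] / [kg·m⁻¹·s⁻¹] = m²·s⁻²·K⁻¹
  (D) [m²·s⁻²] · [kg] = kg·m²·s⁻²
Only (B) matches m²·s⁻².

(B)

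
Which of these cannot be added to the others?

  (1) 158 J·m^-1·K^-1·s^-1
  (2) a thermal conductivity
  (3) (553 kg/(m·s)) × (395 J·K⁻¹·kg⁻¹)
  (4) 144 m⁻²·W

(4)

Expand each in SI base units:
  (1) J·s⁻¹·m⁻¹·K⁻¹ = N·m·s⁻¹·m⁻¹·K⁻¹ = kg·m·s⁻³·K⁻¹
  (2) [thermal conductivity] = kg·m·s⁻³·K⁻¹
  (3) [kg·m⁻¹·s⁻¹] · [m²·s⁻²·K⁻¹] = kg·m·s⁻³·K⁻¹
  (4) W·m⁻² = J·s⁻¹·m⁻² = kg·s⁻³
All reduce to kg·m·s⁻³·K⁻¹ except (4), which is kg·s⁻³.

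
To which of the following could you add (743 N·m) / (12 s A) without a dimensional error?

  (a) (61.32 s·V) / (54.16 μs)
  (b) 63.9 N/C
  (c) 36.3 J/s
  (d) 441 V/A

Reference: [kg·m²·s⁻²] / [s·A] = kg·m²·s⁻³·A⁻¹.
Each option:
  (a) [kg·m²·s⁻²·A⁻¹] / [s] = kg·m²·s⁻³·A⁻¹  ← same
  (b) N·C⁻¹ = kg·m·s⁻²·(s·A)⁻¹ = kg·m·s⁻³·A⁻¹
  (c) J·s⁻¹ = N·m·s⁻¹ = kg·m²·s⁻³
  (d) V·A⁻¹ = J·C⁻¹·A⁻¹ = kg·m²·s⁻³·A⁻²
Only (a) matches kg·m²·s⁻³·A⁻¹.

(a)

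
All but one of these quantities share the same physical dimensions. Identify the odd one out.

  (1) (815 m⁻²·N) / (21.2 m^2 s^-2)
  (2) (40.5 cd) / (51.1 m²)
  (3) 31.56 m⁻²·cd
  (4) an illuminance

(1)

Dimensions:
  (1) [kg·m⁻¹·s⁻²] / [m²·s⁻²] = kg·m⁻³
  (2) [cd] / [m²] = m⁻²·cd
  (3) m⁻²·cd
  (4) [illuminance] = m⁻²·cd
All reduce to m⁻²·cd except (1), which is kg·m⁻³.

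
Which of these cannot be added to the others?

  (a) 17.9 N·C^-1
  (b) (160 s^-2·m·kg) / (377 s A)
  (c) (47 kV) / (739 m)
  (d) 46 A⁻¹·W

(d)

Work out the base dimensions of each:
  (a) N·C⁻¹ = kg·m·s⁻²·(s·A)⁻¹ = kg·m·s⁻³·A⁻¹
  (b) [kg·m·s⁻²] / [s·A] = kg·m·s⁻³·A⁻¹
  (c) [kg·m²·s⁻³·A⁻¹] / [m] = kg·m·s⁻³·A⁻¹
  (d) W·A⁻¹ = J·s⁻¹·A⁻¹ = kg·m²·s⁻³·A⁻¹
All reduce to kg·m·s⁻³·A⁻¹ except (d), which is kg·m²·s⁻³·A⁻¹.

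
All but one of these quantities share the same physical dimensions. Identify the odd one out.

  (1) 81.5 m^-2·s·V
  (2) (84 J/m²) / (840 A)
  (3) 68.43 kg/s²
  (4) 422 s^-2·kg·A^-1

(3)

Reduce each to base SI dimensions:
  (1) V·s·m⁻² = J·C⁻¹·s·m⁻² = kg·s⁻²·A⁻¹
  (2) [kg·s⁻²] / [A] = kg·s⁻²·A⁻¹
  (3) kg·s⁻²
  (4) kg·s⁻²·A⁻¹
All reduce to kg·s⁻²·A⁻¹ except (3), which is kg·s⁻².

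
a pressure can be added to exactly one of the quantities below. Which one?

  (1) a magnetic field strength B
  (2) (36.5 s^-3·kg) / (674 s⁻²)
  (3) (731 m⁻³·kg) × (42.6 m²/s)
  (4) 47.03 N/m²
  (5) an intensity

(4)

Reference: [pressure] = kg·m⁻¹·s⁻².
Each option:
  (1) [magnetic field strength B] = kg·s⁻²·A⁻¹
  (2) [kg·s⁻³] / [s⁻²] = kg·s⁻¹
  (3) [kg·m⁻³] · [m²·s⁻¹] = kg·m⁻¹·s⁻¹
  (4) N·m⁻² = kg·m·s⁻²·m⁻² = kg·m⁻¹·s⁻²  ← same
  (5) [intensity] = kg·s⁻³
Only (4) matches kg·m⁻¹·s⁻².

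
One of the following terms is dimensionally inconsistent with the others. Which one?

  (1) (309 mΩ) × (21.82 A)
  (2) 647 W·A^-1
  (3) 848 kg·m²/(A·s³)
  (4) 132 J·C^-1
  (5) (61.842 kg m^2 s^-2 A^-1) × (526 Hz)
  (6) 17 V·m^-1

(6)

Work out the base dimensions of each:
  (1) [kg·m²·s⁻³·A⁻²] · [A] = kg·m²·s⁻³·A⁻¹
  (2) W·A⁻¹ = J·s⁻¹·A⁻¹ = kg·m²·s⁻³·A⁻¹
  (3) kg·m²·s⁻³·A⁻¹
  (4) J·C⁻¹ = N·m·(s·A)⁻¹ = kg·m²·s⁻³·A⁻¹
  (5) [kg·m²·s⁻²·A⁻¹] · [s⁻¹] = kg·m²·s⁻³·A⁻¹
  (6) V·m⁻¹ = J·C⁻¹·m⁻¹ = kg·m·s⁻³·A⁻¹
All reduce to kg·m²·s⁻³·A⁻¹ except (6), which is kg·m·s⁻³·A⁻¹.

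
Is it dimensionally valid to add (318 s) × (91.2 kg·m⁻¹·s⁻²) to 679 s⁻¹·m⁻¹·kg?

Dimensions:
  (318 s) × (91.2 kg·m⁻¹·s⁻²):  [s] · [kg·m⁻¹·s⁻²] = kg·m⁻¹·s⁻¹
  679 s⁻¹·m⁻¹·kg:  kg·m⁻¹·s⁻¹
Both are kg·m⁻¹·s⁻¹, so they have the same dimensions and can be added.

Yes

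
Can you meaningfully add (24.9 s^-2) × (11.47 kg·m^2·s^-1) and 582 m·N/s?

In SI base units:
  (24.9 s^-2) × (11.47 kg·m^2·s^-1):  [s⁻²] · [kg·m²·s⁻¹] = kg·m²·s⁻³
  582 m·N/s:  N·m·s⁻¹ = kg·m·s⁻²·m·s⁻¹ = kg·m²·s⁻³
Both are kg·m²·s⁻³, so they have the same dimensions and can be added.

Yes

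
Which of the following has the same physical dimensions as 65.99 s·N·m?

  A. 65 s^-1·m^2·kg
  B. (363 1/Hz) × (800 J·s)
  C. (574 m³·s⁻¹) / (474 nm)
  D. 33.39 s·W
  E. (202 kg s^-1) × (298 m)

A.

Reference: N·m·s = kg·m·s⁻²·m·s = kg·m²·s⁻¹.
Each option:
  A. kg·m²·s⁻¹  ← same
  B. [s] · [kg·m²·s⁻¹] = kg·m²
  C. [m³·s⁻¹] / [m] = m²·s⁻¹
  D. W·s = J·s⁻¹·s = kg·m²·s⁻²
  E. [kg·s⁻¹] · [m] = kg·m·s⁻¹
Only A. matches kg·m²·s⁻¹.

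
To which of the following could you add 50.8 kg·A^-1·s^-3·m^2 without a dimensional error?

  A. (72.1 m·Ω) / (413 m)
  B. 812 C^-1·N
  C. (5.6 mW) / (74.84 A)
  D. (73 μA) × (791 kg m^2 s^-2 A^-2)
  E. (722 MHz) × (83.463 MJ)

Reference: kg·m²·s⁻³·A⁻¹.
Each option:
  A. [kg·m³·s⁻³·A⁻²] / [m] = kg·m²·s⁻³·A⁻²
  B. N·C⁻¹ = kg·m·s⁻²·(s·A)⁻¹ = kg·m·s⁻³·A⁻¹
  C. [kg·m²·s⁻³] / [A] = kg·m²·s⁻³·A⁻¹  ← same
  D. [A] · [kg·m²·s⁻²·A⁻²] = kg·m²·s⁻²·A⁻¹
  E. [s⁻¹] · [kg·m²·s⁻²] = kg·m²·s⁻³
Only C. matches kg·m²·s⁻³·A⁻¹.

C.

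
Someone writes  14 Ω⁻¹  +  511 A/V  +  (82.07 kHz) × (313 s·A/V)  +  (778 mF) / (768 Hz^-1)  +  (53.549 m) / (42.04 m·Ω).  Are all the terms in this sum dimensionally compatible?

In SI base units:
  14 Ω⁻¹:  Ω⁻¹ = (V·A⁻¹)⁻¹ = kg⁻¹·m⁻²·s³·A²
  511 A/V:  A·V⁻¹ = A·(J·C⁻¹)⁻¹ = kg⁻¹·m⁻²·s³·A²
  (82.07 kHz) × (313 s·A/V):  [s⁻¹] · [kg⁻¹·m⁻²·s⁴·A²] = kg⁻¹·m⁻²·s³·A²
  (778 mF) / (768 Hz^-1):  [kg⁻¹·m⁻²·s⁴·A²] / [s] = kg⁻¹·m⁻²·s³·A²
  (53.549 m) / (42.04 m·Ω):  [m] / [kg·m³·s⁻³·A⁻²] = kg⁻¹·m⁻²·s³·A²
Every term reduces to kg⁻¹·m⁻²·s³·A².

Yes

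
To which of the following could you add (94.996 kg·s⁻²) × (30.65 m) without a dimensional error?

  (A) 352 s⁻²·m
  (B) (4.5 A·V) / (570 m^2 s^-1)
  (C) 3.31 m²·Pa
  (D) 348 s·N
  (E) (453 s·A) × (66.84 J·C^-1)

Reference: [kg·s⁻²] · [m] = kg·m·s⁻².
Each option:
  (A) m·s⁻²
  (B) [kg·m²·s⁻³] / [m²·s⁻¹] = kg·s⁻²
  (C) Pa·m² = N·m⁻²·m² = kg·m·s⁻²  ← same
  (D) N·s = kg·m·s⁻²·s = kg·m·s⁻¹
  (E) [s·A] · [kg·m²·s⁻³·A⁻¹] = kg·m²·s⁻²
Only (C) matches kg·m·s⁻².

(C)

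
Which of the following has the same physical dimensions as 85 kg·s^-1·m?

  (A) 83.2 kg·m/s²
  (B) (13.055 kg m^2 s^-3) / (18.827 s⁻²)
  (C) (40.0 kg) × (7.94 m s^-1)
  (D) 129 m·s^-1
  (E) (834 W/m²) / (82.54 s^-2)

Reference: kg·m·s⁻¹.
Each option:
  (A) kg·m·s⁻²
  (B) [kg·m²·s⁻³] / [s⁻²] = kg·m²·s⁻¹
  (C) [kg] · [m·s⁻¹] = kg·m·s⁻¹  ← same
  (D) m·s⁻¹
  (E) [kg·s⁻³] / [s⁻²] = kg·s⁻¹
Only (C) matches kg·m·s⁻¹.

(C)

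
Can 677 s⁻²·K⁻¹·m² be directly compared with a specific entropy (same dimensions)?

Yes

Work out the base dimensions of each:
  677 s⁻²·K⁻¹·m²:  m²·s⁻²·K⁻¹
  a specific entropy:  [specific entropy] = m²·s⁻²·K⁻¹
Both are m²·s⁻²·K⁻¹, so they have the same dimensions and can be added.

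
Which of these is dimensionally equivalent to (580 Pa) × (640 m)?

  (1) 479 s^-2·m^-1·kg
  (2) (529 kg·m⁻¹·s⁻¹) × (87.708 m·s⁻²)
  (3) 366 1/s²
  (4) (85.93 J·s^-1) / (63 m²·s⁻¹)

Reference: [kg·m⁻¹·s⁻²] · [m] = kg·s⁻².
Each option:
  (1) kg·m⁻¹·s⁻²
  (2) [kg·m⁻¹·s⁻¹] · [m·s⁻²] = kg·s⁻³
  (3) s⁻²
  (4) [kg·m²·s⁻³] / [m²·s⁻¹] = kg·s⁻²  ← same
Only (4) matches kg·s⁻².

(4)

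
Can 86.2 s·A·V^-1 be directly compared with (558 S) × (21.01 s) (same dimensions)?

Yes

Reduce each to base SI dimensions:
  86.2 s·A·V^-1:  A·s·V⁻¹ = A·s·(J·C⁻¹)⁻¹ = kg⁻¹·m⁻²·s⁴·A²
  (558 S) × (21.01 s):  [kg⁻¹·m⁻²·s³·A²] · [s] = kg⁻¹·m⁻²·s⁴·A²
Both are kg⁻¹·m⁻²·s⁴·A², so they have the same dimensions and can be added.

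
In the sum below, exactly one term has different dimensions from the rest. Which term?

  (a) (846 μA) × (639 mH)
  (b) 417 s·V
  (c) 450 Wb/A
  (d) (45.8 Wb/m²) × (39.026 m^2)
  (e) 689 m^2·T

(c)

Reduce each to base SI dimensions:
  (a) [A] · [kg·m²·s⁻²·A⁻²] = kg·m²·s⁻²·A⁻¹
  (b) V·s = J·C⁻¹·s = kg·m²·s⁻²·A⁻¹
  (c) Wb·A⁻¹ = V·s·A⁻¹ = kg·m²·s⁻²·A⁻²
  (d) [kg·s⁻²·A⁻¹] · [m²] = kg·m²·s⁻²·A⁻¹
  (e) T·m² = Wb·m⁻²·m² = kg·m²·s⁻²·A⁻¹
All reduce to kg·m²·s⁻²·A⁻¹ except (c), which is kg·m²·s⁻²·A⁻².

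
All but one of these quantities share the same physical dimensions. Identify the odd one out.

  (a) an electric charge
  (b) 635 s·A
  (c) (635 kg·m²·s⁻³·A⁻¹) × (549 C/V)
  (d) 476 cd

(d)

Expand each in SI base units:
  (a) [electric charge] = s·A
  (b) s·A
  (c) [kg·m²·s⁻³·A⁻¹] · [kg⁻¹·m⁻²·s⁴·A²] = s·A
  (d) cd
All reduce to s·A except (d), which is cd.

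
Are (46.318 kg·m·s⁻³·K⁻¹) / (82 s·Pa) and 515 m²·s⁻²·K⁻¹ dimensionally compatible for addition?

Yes

Reduce each to base SI dimensions:
  (46.318 kg·m·s⁻³·K⁻¹) / (82 s·Pa):  [kg·m·s⁻³·K⁻¹] / [kg·m⁻¹·s⁻¹] = m²·s⁻²·K⁻¹
  515 m²·s⁻²·K⁻¹:  m²·s⁻²·K⁻¹
Both are m²·s⁻²·K⁻¹, so they have the same dimensions and can be added.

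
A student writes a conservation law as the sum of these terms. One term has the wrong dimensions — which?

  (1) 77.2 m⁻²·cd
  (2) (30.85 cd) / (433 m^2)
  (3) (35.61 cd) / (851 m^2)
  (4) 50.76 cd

In SI base units:
  (1) cd·m⁻² = m⁻²·cd
  (2) [cd] / [m²] = m⁻²·cd
  (3) [cd] / [m²] = m⁻²·cd
  (4) cd
All reduce to m⁻²·cd except (4), which is cd.

(4)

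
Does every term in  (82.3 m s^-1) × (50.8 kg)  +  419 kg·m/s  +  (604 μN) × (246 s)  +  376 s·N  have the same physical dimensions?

Yes

Expand each in SI base units:
  (82.3 m s^-1) × (50.8 kg):  [m·s⁻¹] · [kg] = kg·m·s⁻¹
  419 kg·m/s:  kg·m·s⁻¹
  (604 μN) × (246 s):  [kg·m·s⁻²] · [s] = kg·m·s⁻¹
  376 s·N:  N·s = kg·m·s⁻²·s = kg·m·s⁻¹
Every term reduces to kg·m·s⁻¹.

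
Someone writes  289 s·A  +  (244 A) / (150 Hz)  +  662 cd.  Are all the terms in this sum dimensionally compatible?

No

Dimensions:
  289 s·A:  A·s = s·A
  (244 A) / (150 Hz):  [A] / [s⁻¹] = s·A
  662 cd:  cd
The terms do not share a single dimension (cd vs s·A).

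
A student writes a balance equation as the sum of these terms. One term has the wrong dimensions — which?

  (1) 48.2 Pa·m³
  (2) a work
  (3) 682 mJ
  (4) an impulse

In SI base units:
  (1) Pa·m³ = N·m⁻²·m³ = kg·m²·s⁻²
  (2) [work] = kg·m²·s⁻²
  (3) J = N·m = kg·m²·s⁻²
  (4) [impulse] = kg·m·s⁻¹
All reduce to kg·m²·s⁻² except (4), which is kg·m·s⁻¹.

(4)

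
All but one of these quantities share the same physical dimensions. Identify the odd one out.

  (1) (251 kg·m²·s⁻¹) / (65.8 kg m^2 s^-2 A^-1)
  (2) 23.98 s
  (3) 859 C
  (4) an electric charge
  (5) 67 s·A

(2)

Expand each in SI base units:
  (1) [kg·m²·s⁻¹] / [kg·m²·s⁻²·A⁻¹] = s·A
  (2) s
  (3) C = s·A
  (4) [electric charge] = s·A
  (5) A·s = s·A
All reduce to s·A except (2), which is s.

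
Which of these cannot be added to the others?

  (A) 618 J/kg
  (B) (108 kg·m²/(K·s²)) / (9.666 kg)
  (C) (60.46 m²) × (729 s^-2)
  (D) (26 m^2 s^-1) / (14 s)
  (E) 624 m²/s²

Work out the base dimensions of each:
  (A) J·kg⁻¹ = N·m·kg⁻¹ = m²·s⁻²
  (B) [kg·m²·s⁻²·K⁻¹] / [kg] = m²·s⁻²·K⁻¹
  (C) [m²] · [s⁻²] = m²·s⁻²
  (D) [m²·s⁻¹] / [s] = m²·s⁻²
  (E) m²·s⁻²
All reduce to m²·s⁻² except (B), which is m²·s⁻²·K⁻¹.

(B)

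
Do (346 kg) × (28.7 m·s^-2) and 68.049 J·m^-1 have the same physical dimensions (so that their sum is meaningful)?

Reduce each to base SI dimensions:
  (346 kg) × (28.7 m·s^-2):  [kg] · [m·s⁻²] = kg·m·s⁻²
  68.049 J·m^-1:  J·m⁻¹ = N·m·m⁻¹ = kg·m·s⁻²
Both are kg·m·s⁻², so they have the same dimensions and can be added.

Yes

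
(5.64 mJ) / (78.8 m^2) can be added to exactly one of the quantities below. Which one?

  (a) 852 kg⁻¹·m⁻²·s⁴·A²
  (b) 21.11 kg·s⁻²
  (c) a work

(b)

Reference: [kg·m²·s⁻²] / [m²] = kg·s⁻².
Each option:
  (a) kg⁻¹·m⁻²·s⁴·A²
  (b) kg·s⁻²  ← same
  (c) [work] = kg·m²·s⁻²
Only (b) matches kg·s⁻².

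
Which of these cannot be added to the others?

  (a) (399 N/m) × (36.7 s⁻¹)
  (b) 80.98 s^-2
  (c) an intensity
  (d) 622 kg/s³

In SI base units:
  (a) [kg·s⁻²] · [s⁻¹] = kg·s⁻³
  (b) s⁻²
  (c) [intensity] = kg·s⁻³
  (d) kg·s⁻³
All reduce to kg·s⁻³ except (b), which is s⁻².

(b)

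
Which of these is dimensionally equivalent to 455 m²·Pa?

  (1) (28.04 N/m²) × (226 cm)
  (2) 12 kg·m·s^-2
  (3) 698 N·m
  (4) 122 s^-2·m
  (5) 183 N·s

(2)

Reference: Pa·m² = N·m⁻²·m² = kg·m·s⁻².
Each option:
  (1) [kg·m⁻¹·s⁻²] · [m] = kg·s⁻²
  (2) kg·m·s⁻²  ← same
  (3) N·m = kg·m·s⁻²·m = kg·m²·s⁻²
  (4) m·s⁻²
  (5) N·s = kg·m·s⁻²·s = kg·m·s⁻¹
Only (2) matches kg·m·s⁻².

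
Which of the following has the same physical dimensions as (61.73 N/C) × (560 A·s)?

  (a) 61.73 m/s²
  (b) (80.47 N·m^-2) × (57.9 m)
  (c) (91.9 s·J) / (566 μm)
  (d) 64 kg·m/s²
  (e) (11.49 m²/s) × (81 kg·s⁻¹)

(d)

Reference: [kg·m·s⁻³·A⁻¹] · [s·A] = kg·m·s⁻².
Each option:
  (a) m·s⁻²
  (b) [kg·m⁻¹·s⁻²] · [m] = kg·s⁻²
  (c) [kg·m²·s⁻¹] / [m] = kg·m·s⁻¹
  (d) kg·m·s⁻²  ← same
  (e) [m²·s⁻¹] · [kg·s⁻¹] = kg·m²·s⁻²
Only (d) matches kg·m·s⁻².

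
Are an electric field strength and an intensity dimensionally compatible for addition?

No

Work out the base dimensions of each:
  an electric field strength:  [electric field strength] = kg·m·s⁻³·A⁻¹
  an intensity:  [intensity] = kg·s⁻³
kg·m·s⁻³·A⁻¹ ≠ kg·s⁻³, so they cannot be added.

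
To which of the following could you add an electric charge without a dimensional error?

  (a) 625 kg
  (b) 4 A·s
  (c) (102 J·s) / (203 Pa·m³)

(b)

Reference: [electric charge] = s·A.
Each option:
  (a) kg
  (b) A·s = s·A  ← same
  (c) [kg·m²·s⁻¹] / [kg·m²·s⁻²] = s
Only (b) matches s·A.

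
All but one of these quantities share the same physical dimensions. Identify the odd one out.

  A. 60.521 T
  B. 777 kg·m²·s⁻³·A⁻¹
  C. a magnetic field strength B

Work out the base dimensions of each:
  A. T = Wb·m⁻² = kg·s⁻²·A⁻¹
  B. kg·m²·s⁻³·A⁻¹
  C. [magnetic field strength B] = kg·s⁻²·A⁻¹
All reduce to kg·s⁻²·A⁻¹ except B., which is kg·m²·s⁻³·A⁻¹.

B.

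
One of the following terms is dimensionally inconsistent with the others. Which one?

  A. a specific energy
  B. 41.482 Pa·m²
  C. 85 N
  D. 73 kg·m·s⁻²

In SI base units:
  A. [specific energy] = m²·s⁻²
  B. Pa·m² = N·m⁻²·m² = kg·m·s⁻²
  C. N = kg·m·s⁻²
  D. kg·m·s⁻²
All reduce to kg·m·s⁻² except A., which is m²·s⁻².

A.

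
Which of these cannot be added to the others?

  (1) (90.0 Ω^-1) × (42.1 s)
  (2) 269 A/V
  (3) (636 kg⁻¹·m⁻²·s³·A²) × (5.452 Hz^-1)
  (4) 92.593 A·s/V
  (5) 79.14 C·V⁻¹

(2)

Expand each in SI base units:
  (1) [kg⁻¹·m⁻²·s³·A²] · [s] = kg⁻¹·m⁻²·s⁴·A²
  (2) A·V⁻¹ = A·(J·C⁻¹)⁻¹ = kg⁻¹·m⁻²·s³·A²
  (3) [kg⁻¹·m⁻²·s³·A²] · [s] = kg⁻¹·m⁻²·s⁴·A²
  (4) A·s·V⁻¹ = A·s·(J·C⁻¹)⁻¹ = kg⁻¹·m⁻²·s⁴·A²
  (5) C·V⁻¹ = s·A·(J·C⁻¹)⁻¹ = kg⁻¹·m⁻²·s⁴·A²
All reduce to kg⁻¹·m⁻²·s⁴·A² except (2), which is kg⁻¹·m⁻²·s³·A².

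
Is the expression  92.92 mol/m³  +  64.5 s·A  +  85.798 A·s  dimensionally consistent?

No

Expand each in SI base units:
  92.92 mol/m³:  mol·m⁻³ = m⁻³·mol
  64.5 s·A:  s·A
  85.798 A·s:  A·s = s·A
The terms do not share a single dimension (m⁻³·mol vs s·A).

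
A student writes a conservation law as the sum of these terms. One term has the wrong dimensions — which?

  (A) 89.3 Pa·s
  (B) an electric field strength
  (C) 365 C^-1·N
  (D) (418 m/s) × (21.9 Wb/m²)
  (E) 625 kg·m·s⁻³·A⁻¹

Work out the base dimensions of each:
  (A) Pa·s = N·m⁻²·s = kg·m⁻¹·s⁻¹
  (B) [electric field strength] = kg·m·s⁻³·A⁻¹
  (C) N·C⁻¹ = kg·m·s⁻²·(s·A)⁻¹ = kg·m·s⁻³·A⁻¹
  (D) [m·s⁻¹] · [kg·s⁻²·A⁻¹] = kg·m·s⁻³·A⁻¹
  (E) kg·m·s⁻³·A⁻¹
All reduce to kg·m·s⁻³·A⁻¹ except (A), which is kg·m⁻¹·s⁻¹.

(A)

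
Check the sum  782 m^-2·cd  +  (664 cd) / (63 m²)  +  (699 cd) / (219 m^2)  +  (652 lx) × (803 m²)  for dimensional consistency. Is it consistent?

Dimensions:
  782 m^-2·cd:  cd·m⁻² = m⁻²·cd
  (664 cd) / (63 m²):  [cd] / [m²] = m⁻²·cd
  (699 cd) / (219 m^2):  [cd] / [m²] = m⁻²·cd
  (652 lx) × (803 m²):  [m⁻²·cd] · [m²] = cd
The terms do not share a single dimension (cd vs m⁻²·cd).

No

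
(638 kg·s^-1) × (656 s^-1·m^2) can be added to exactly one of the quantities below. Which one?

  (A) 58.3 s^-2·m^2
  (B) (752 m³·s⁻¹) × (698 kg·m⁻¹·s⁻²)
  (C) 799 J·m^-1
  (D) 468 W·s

Reference: [kg·s⁻¹] · [m²·s⁻¹] = kg·m²·s⁻².
Each option:
  (A) m²·s⁻²
  (B) [m³·s⁻¹] · [kg·m⁻¹·s⁻²] = kg·m²·s⁻³
  (C) J·m⁻¹ = N·m·m⁻¹ = kg·m·s⁻²
  (D) W·s = J·s⁻¹·s = kg·m²·s⁻²  ← same
Only (D) matches kg·m²·s⁻².

(D)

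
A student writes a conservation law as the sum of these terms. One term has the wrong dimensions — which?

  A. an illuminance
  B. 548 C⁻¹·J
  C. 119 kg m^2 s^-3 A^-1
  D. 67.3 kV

In SI base units:
  A. [illuminance] = m⁻²·cd
  B. J·C⁻¹ = N·m·(s·A)⁻¹ = kg·m²·s⁻³·A⁻¹
  C. kg·m²·s⁻³·A⁻¹
  D. V = J·C⁻¹ = kg·m²·s⁻³·A⁻¹
All reduce to kg·m²·s⁻³·A⁻¹ except A., which is m⁻²·cd.

A.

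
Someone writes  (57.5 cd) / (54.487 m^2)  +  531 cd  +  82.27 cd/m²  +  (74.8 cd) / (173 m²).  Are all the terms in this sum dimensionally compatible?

No

Expand each in SI base units:
  (57.5 cd) / (54.487 m^2):  [cd] / [m²] = m⁻²·cd
  531 cd:  cd
  82.27 cd/m²:  cd·m⁻² = m⁻²·cd
  (74.8 cd) / (173 m²):  [cd] / [m²] = m⁻²·cd
The terms do not share a single dimension (cd vs m⁻²·cd).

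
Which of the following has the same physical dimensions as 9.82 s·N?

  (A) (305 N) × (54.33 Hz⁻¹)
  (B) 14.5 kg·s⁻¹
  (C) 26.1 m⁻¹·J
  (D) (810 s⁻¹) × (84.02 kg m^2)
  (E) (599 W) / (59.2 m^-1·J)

(A)

Reference: N·s = kg·m·s⁻²·s = kg·m·s⁻¹.
Each option:
  (A) [kg·m·s⁻²] · [s] = kg·m·s⁻¹  ← same
  (B) kg·s⁻¹
  (C) J·m⁻¹ = N·m·m⁻¹ = kg·m·s⁻²
  (D) [s⁻¹] · [kg·m²] = kg·m²·s⁻¹
  (E) [kg·m²·s⁻³] / [kg·m·s⁻²] = m·s⁻¹
Only (A) matches kg·m·s⁻¹.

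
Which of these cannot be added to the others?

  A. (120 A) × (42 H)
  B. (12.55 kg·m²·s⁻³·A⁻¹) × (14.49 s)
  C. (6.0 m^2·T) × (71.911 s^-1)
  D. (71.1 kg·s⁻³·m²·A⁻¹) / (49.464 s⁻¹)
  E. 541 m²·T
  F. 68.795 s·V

Work out the base dimensions of each:
  A. [A] · [kg·m²·s⁻²·A⁻²] = kg·m²·s⁻²·A⁻¹
  B. [kg·m²·s⁻³·A⁻¹] · [s] = kg·m²·s⁻²·A⁻¹
  C. [kg·m²·s⁻²·A⁻¹] · [s⁻¹] = kg·m²·s⁻³·A⁻¹
  D. [kg·m²·s⁻³·A⁻¹] / [s⁻¹] = kg·m²·s⁻²·A⁻¹
  E. T·m² = Wb·m⁻²·m² = kg·m²·s⁻²·A⁻¹
  F. V·s = J·C⁻¹·s = kg·m²·s⁻²·A⁻¹
All reduce to kg·m²·s⁻²·A⁻¹ except C., which is kg·m²·s⁻³·A⁻¹.

C.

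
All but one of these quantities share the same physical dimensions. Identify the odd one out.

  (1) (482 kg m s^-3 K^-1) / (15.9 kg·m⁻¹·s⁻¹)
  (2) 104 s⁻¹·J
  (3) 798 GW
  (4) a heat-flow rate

(1)

Work out the base dimensions of each:
  (1) [kg·m·s⁻³·K⁻¹] / [kg·m⁻¹·s⁻¹] = m²·s⁻²·K⁻¹
  (2) J·s⁻¹ = N·m·s⁻¹ = kg·m²·s⁻³
  (3) W = J·s⁻¹ = kg·m²·s⁻³
  (4) [heat-flow rate] = kg·m²·s⁻³
All reduce to kg·m²·s⁻³ except (1), which is m²·s⁻²·K⁻¹.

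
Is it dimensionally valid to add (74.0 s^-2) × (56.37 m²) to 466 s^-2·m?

In SI base units:
  (74.0 s^-2) × (56.37 m²):  [s⁻²] · [m²] = m²·s⁻²
  466 s^-2·m:  m·s⁻²
m²·s⁻² ≠ m·s⁻², so they cannot be added.

No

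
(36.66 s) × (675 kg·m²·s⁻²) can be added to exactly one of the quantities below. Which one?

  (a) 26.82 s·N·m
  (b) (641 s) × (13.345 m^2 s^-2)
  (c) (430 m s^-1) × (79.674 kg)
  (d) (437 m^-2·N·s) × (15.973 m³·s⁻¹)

(a)

Reference: [s] · [kg·m²·s⁻²] = kg·m²·s⁻¹.
Each option:
  (a) N·m·s = kg·m·s⁻²·m·s = kg·m²·s⁻¹  ← same
  (b) [s] · [m²·s⁻²] = m²·s⁻¹
  (c) [m·s⁻¹] · [kg] = kg·m·s⁻¹
  (d) [kg·m⁻¹·s⁻¹] · [m³·s⁻¹] = kg·m²·s⁻²
Only (a) matches kg·m²·s⁻¹.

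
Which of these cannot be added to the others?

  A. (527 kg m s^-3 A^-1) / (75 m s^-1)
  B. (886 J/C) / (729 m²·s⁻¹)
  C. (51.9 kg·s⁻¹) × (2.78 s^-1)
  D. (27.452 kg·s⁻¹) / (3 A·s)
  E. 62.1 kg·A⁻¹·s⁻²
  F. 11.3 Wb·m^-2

C.

Reduce each to base SI dimensions:
  A. [kg·m·s⁻³·A⁻¹] / [m·s⁻¹] = kg·s⁻²·A⁻¹
  B. [kg·m²·s⁻³·A⁻¹] / [m²·s⁻¹] = kg·s⁻²·A⁻¹
  C. [kg·s⁻¹] · [s⁻¹] = kg·s⁻²
  D. [kg·s⁻¹] / [s·A] = kg·s⁻²·A⁻¹
  E. kg·s⁻²·A⁻¹
  F. Wb·m⁻² = V·s·m⁻² = kg·s⁻²·A⁻¹
All reduce to kg·s⁻²·A⁻¹ except C., which is kg·s⁻².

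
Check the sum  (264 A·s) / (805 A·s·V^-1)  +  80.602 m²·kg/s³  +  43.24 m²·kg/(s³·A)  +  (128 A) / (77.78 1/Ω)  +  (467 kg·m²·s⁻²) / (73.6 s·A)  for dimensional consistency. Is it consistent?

No

Expand each in SI base units:
  (264 A·s) / (805 A·s·V^-1):  [s·A] / [kg⁻¹·m⁻²·s⁴·A²] = kg·m²·s⁻³·A⁻¹
  80.602 m²·kg/s³:  kg·m²·s⁻³
  43.24 m²·kg/(s³·A):  kg·m²·s⁻³·A⁻¹
  (128 A) / (77.78 1/Ω):  [A] / [kg⁻¹·m⁻²·s³·A²] = kg·m²·s⁻³·A⁻¹
  (467 kg·m²·s⁻²) / (73.6 s·A):  [kg·m²·s⁻²] / [s·A] = kg·m²·s⁻³·A⁻¹
The terms do not share a single dimension (kg·m²·s⁻³ vs kg·m²·s⁻³·A⁻¹).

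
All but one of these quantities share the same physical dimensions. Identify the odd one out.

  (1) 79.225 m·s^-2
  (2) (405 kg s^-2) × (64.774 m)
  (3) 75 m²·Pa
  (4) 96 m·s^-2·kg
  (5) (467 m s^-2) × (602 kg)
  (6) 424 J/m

Work out the base dimensions of each:
  (1) m·s⁻²
  (2) [kg·s⁻²] · [m] = kg·m·s⁻²
  (3) Pa·m² = N·m⁻²·m² = kg·m·s⁻²
  (4) kg·m·s⁻²
  (5) [m·s⁻²] · [kg] = kg·m·s⁻²
  (6) J·m⁻¹ = N·m·m⁻¹ = kg·m·s⁻²
All reduce to kg·m·s⁻² except (1), which is m·s⁻².

(1)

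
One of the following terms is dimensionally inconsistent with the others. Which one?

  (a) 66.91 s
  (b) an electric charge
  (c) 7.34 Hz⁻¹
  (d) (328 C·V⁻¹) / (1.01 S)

Expand each in SI base units:
  (a) s
  (b) [electric charge] = s·A
  (c) Hz⁻¹ = (s⁻¹)⁻¹ = s
  (d) [kg⁻¹·m⁻²·s⁴·A²] / [kg⁻¹·m⁻²·s³·A²] = s
All reduce to s except (b), which is s·A.

(b)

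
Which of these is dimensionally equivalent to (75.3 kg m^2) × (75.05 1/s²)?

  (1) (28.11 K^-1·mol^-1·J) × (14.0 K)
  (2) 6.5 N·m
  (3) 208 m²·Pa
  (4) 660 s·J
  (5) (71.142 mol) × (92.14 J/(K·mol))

(2)

Reference: [kg·m²] · [s⁻²] = kg·m²·s⁻².
Each option:
  (1) [kg·m²·s⁻²·K⁻¹·mol⁻¹] · [K] = kg·m²·s⁻²·mol⁻¹
  (2) N·m = kg·m·s⁻²·m = kg·m²·s⁻²  ← same
  (3) Pa·m² = N·m⁻²·m² = kg·m·s⁻²
  (4) J·s = N·m·s = kg·m²·s⁻¹
  (5) [mol] · [kg·m²·s⁻²·K⁻¹·mol⁻¹] = kg·m²·s⁻²·K⁻¹
Only (2) matches kg·m²·s⁻².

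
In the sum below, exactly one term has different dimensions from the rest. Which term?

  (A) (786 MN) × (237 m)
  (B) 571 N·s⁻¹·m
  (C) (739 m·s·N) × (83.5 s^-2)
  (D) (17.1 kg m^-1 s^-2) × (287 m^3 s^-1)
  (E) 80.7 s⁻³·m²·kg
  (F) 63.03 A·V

Expand each in SI base units:
  (A) [kg·m·s⁻²] · [m] = kg·m²·s⁻²
  (B) N·m·s⁻¹ = kg·m·s⁻²·m·s⁻¹ = kg·m²·s⁻³
  (C) [kg·m²·s⁻¹] · [s⁻²] = kg·m²·s⁻³
  (D) [kg·m⁻¹·s⁻²] · [m³·s⁻¹] = kg·m²·s⁻³
  (E) kg·m²·s⁻³
  (F) V·A = J·C⁻¹·A = kg·m²·s⁻³
All reduce to kg·m²·s⁻³ except (A), which is kg·m²·s⁻².

(A)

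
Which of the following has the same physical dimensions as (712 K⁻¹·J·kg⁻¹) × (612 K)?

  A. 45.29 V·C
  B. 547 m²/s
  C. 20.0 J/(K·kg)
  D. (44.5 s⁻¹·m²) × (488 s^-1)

D.

Reference: [m²·s⁻²·K⁻¹] · [K] = m²·s⁻².
Each option:
  A. C·V = s·A·J·C⁻¹ = kg·m²·s⁻²
  B. m²·s⁻¹
  C. J·kg⁻¹·K⁻¹ = N·m·kg⁻¹·K⁻¹ = m²·s⁻²·K⁻¹
  D. [m²·s⁻¹] · [s⁻¹] = m²·s⁻²  ← same
Only D. matches m²·s⁻².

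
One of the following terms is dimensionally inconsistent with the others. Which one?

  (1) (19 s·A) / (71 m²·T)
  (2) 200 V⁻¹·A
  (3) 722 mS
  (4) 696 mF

(4)

Work out the base dimensions of each:
  (1) [s·A] / [kg·m²·s⁻²·A⁻¹] = kg⁻¹·m⁻²·s³·A²
  (2) A·V⁻¹ = A·(J·C⁻¹)⁻¹ = kg⁻¹·m⁻²·s³·A²
  (3) S = Ω⁻¹ = kg⁻¹·m⁻²·s³·A²
  (4) F = C·V⁻¹ = kg⁻¹·m⁻²·s⁴·A²
All reduce to kg⁻¹·m⁻²·s³·A² except (4), which is kg⁻¹·m⁻²·s⁴·A².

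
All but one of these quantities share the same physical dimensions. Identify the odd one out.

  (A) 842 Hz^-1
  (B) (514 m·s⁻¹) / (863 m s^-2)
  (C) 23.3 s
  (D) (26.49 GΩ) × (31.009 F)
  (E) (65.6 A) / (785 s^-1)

Reduce each to base SI dimensions:
  (A) Hz⁻¹ = (s⁻¹)⁻¹ = s
  (B) [m·s⁻¹] / [m·s⁻²] = s
  (C) s
  (D) [kg·m²·s⁻³·A⁻²] · [kg⁻¹·m⁻²·s⁴·A²] = s
  (E) [A] / [s⁻¹] = s·A
All reduce to s except (E), which is s·A.

(E)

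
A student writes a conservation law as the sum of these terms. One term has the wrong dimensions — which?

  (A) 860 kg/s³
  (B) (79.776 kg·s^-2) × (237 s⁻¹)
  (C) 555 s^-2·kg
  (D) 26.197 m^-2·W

(C)

Work out the base dimensions of each:
  (A) kg·s⁻³
  (B) [kg·s⁻²] · [s⁻¹] = kg·s⁻³
  (C) kg·s⁻²
  (D) W·m⁻² = J·s⁻¹·m⁻² = kg·s⁻³
All reduce to kg·s⁻³ except (C), which is kg·s⁻².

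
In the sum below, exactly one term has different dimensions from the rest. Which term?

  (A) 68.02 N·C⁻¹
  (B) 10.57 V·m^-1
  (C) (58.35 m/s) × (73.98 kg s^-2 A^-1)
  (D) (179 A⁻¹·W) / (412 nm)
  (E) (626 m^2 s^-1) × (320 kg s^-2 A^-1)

(E)

Dimensions:
  (A) N·C⁻¹ = kg·m·s⁻²·(s·A)⁻¹ = kg·m·s⁻³·A⁻¹
  (B) V·m⁻¹ = J·C⁻¹·m⁻¹ = kg·m·s⁻³·A⁻¹
  (C) [m·s⁻¹] · [kg·s⁻²·A⁻¹] = kg·m·s⁻³·A⁻¹
  (D) [kg·m²·s⁻³·A⁻¹] / [m] = kg·m·s⁻³·A⁻¹
  (E) [m²·s⁻¹] · [kg·s⁻²·A⁻¹] = kg·m²·s⁻³·A⁻¹
All reduce to kg·m·s⁻³·A⁻¹ except (E), which is kg·m²·s⁻³·A⁻¹.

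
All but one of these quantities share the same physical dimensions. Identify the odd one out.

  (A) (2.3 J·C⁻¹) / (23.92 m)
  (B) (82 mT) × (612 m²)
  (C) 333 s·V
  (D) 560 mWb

(A)

Reduce each to base SI dimensions:
  (A) [kg·m²·s⁻³·A⁻¹] / [m] = kg·m·s⁻³·A⁻¹
  (B) [kg·s⁻²·A⁻¹] · [m²] = kg·m²·s⁻²·A⁻¹
  (C) V·s = J·C⁻¹·s = kg·m²·s⁻²·A⁻¹
  (D) Wb = V·s = kg·m²·s⁻²·A⁻¹
All reduce to kg·m²·s⁻²·A⁻¹ except (A), which is kg·m·s⁻³·A⁻¹.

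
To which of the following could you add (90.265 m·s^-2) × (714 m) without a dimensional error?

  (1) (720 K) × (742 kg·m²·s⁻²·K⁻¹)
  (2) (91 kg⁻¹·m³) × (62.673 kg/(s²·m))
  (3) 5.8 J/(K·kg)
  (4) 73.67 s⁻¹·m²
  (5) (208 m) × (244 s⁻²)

(2)

Reference: [m·s⁻²] · [m] = m²·s⁻².
Each option:
  (1) [K] · [kg·m²·s⁻²·K⁻¹] = kg·m²·s⁻²
  (2) [kg⁻¹·m³] · [kg·m⁻¹·s⁻²] = m²·s⁻²  ← same
  (3) J·kg⁻¹·K⁻¹ = N·m·kg⁻¹·K⁻¹ = m²·s⁻²·K⁻¹
  (4) m²·s⁻¹
  (5) [m] · [s⁻²] = m·s⁻²
Only (2) matches m²·s⁻².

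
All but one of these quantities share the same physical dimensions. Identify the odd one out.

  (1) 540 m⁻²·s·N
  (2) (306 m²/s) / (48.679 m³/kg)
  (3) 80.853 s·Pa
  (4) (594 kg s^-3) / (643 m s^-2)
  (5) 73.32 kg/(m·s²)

Dimensions:
  (1) N·s·m⁻² = kg·m·s⁻²·s·m⁻² = kg·m⁻¹·s⁻¹
  (2) [m²·s⁻¹] / [kg⁻¹·m³] = kg·m⁻¹·s⁻¹
  (3) Pa·s = N·m⁻²·s = kg·m⁻¹·s⁻¹
  (4) [kg·s⁻³] / [m·s⁻²] = kg·m⁻¹·s⁻¹
  (5) kg·m⁻¹·s⁻²
All reduce to kg·m⁻¹·s⁻¹ except (5), which is kg·m⁻¹·s⁻².

(5)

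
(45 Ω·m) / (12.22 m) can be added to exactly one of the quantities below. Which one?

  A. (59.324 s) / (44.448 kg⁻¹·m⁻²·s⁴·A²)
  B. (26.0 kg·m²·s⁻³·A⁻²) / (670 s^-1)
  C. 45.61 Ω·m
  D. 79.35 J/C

Reference: [kg·m³·s⁻³·A⁻²] / [m] = kg·m²·s⁻³·A⁻².
Each option:
  A. [s] / [kg⁻¹·m⁻²·s⁴·A²] = kg·m²·s⁻³·A⁻²  ← same
  B. [kg·m²·s⁻³·A⁻²] / [s⁻¹] = kg·m²·s⁻²·A⁻²
  C. Ω·m = V·A⁻¹·m = kg·m³·s⁻³·A⁻²
  D. J·C⁻¹ = N·m·(s·A)⁻¹ = kg·m²·s⁻³·A⁻¹
Only A. matches kg·m²·s⁻³·A⁻².

A.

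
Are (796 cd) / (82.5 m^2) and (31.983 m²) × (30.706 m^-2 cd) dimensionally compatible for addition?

Reduce each to base SI dimensions:
  (796 cd) / (82.5 m^2):  [cd] / [m²] = m⁻²·cd
  (31.983 m²) × (30.706 m^-2 cd):  [m²] · [m⁻²·cd] = cd
m⁻²·cd ≠ cd, so they cannot be added.

No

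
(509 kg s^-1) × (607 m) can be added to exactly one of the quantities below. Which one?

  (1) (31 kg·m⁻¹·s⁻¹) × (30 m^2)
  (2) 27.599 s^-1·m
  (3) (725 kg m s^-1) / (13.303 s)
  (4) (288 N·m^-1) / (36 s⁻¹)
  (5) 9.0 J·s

Reference: [kg·s⁻¹] · [m] = kg·m·s⁻¹.
Each option:
  (1) [kg·m⁻¹·s⁻¹] · [m²] = kg·m·s⁻¹  ← same
  (2) m·s⁻¹
  (3) [kg·m·s⁻¹] / [s] = kg·m·s⁻²
  (4) [kg·s⁻²] / [s⁻¹] = kg·s⁻¹
  (5) J·s = N·m·s = kg·m²·s⁻¹
Only (1) matches kg·m·s⁻¹.

(1)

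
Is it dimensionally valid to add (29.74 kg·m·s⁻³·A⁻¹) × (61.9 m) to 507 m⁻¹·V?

Reduce each to base SI dimensions:
  (29.74 kg·m·s⁻³·A⁻¹) × (61.9 m):  [kg·m·s⁻³·A⁻¹] · [m] = kg·m²·s⁻³·A⁻¹
  507 m⁻¹·V:  V·m⁻¹ = J·C⁻¹·m⁻¹ = kg·m·s⁻³·A⁻¹
kg·m²·s⁻³·A⁻¹ ≠ kg·m·s⁻³·A⁻¹, so they cannot be added.

No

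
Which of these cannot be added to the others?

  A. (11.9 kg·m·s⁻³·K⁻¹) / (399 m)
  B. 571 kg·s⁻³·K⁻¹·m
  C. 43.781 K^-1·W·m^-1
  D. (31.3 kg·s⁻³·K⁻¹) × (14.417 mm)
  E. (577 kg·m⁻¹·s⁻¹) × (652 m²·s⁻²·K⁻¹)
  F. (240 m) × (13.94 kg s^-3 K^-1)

A.

In SI base units:
  A. [kg·m·s⁻³·K⁻¹] / [m] = kg·s⁻³·K⁻¹
  B. kg·m·s⁻³·K⁻¹
  C. W·m⁻¹·K⁻¹ = J·s⁻¹·m⁻¹·K⁻¹ = kg·m·s⁻³·K⁻¹
  D. [kg·s⁻³·K⁻¹] · [m] = kg·m·s⁻³·K⁻¹
  E. [kg·m⁻¹·s⁻¹] · [m²·s⁻²·K⁻¹] = kg·m·s⁻³·K⁻¹
  F. [m] · [kg·s⁻³·K⁻¹] = kg·m·s⁻³·K⁻¹
All reduce to kg·m·s⁻³·K⁻¹ except A., which is kg·s⁻³·K⁻¹.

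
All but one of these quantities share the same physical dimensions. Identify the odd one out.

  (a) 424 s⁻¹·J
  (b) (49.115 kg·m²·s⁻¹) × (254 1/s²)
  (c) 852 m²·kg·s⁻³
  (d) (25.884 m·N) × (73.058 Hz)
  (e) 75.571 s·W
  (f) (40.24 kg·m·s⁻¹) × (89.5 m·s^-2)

(e)

Dimensions:
  (a) J·s⁻¹ = N·m·s⁻¹ = kg·m²·s⁻³
  (b) [kg·m²·s⁻¹] · [s⁻²] = kg·m²·s⁻³
  (c) kg·m²·s⁻³
  (d) [kg·m²·s⁻²] · [s⁻¹] = kg·m²·s⁻³
  (e) W·s = J·s⁻¹·s = kg·m²·s⁻²
  (f) [kg·m·s⁻¹] · [m·s⁻²] = kg·m²·s⁻³
All reduce to kg·m²·s⁻³ except (e), which is kg·m²·s⁻².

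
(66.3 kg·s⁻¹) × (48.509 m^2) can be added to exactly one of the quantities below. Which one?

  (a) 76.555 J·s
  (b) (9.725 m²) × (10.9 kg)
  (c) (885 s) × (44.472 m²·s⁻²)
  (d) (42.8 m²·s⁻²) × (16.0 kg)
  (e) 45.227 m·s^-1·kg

(a)

Reference: [kg·s⁻¹] · [m²] = kg·m²·s⁻¹.
Each option:
  (a) J·s = N·m·s = kg·m²·s⁻¹  ← same
  (b) [m²] · [kg] = kg·m²
  (c) [s] · [m²·s⁻²] = m²·s⁻¹
  (d) [m²·s⁻²] · [kg] = kg·m²·s⁻²
  (e) kg·m·s⁻¹
Only (a) matches kg·m²·s⁻¹.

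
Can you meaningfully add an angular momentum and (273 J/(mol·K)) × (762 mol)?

Work out the base dimensions of each:
  an angular momentum:  [angular momentum] = kg·m²·s⁻¹
  (273 J/(mol·K)) × (762 mol):  [kg·m²·s⁻²·K⁻¹·mol⁻¹] · [mol] = kg·m²·s⁻²·K⁻¹
kg·m²·s⁻¹ ≠ kg·m²·s⁻²·K⁻¹, so they cannot be added.

No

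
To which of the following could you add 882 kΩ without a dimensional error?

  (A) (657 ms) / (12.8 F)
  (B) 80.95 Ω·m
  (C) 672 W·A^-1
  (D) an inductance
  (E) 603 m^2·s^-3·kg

(A)

Reference: Ω = V·A⁻¹ = kg·m²·s⁻³·A⁻².
Each option:
  (A) [s] / [kg⁻¹·m⁻²·s⁴·A²] = kg·m²·s⁻³·A⁻²  ← same
  (B) Ω·m = V·A⁻¹·m = kg·m³·s⁻³·A⁻²
  (C) W·A⁻¹ = J·s⁻¹·A⁻¹ = kg·m²·s⁻³·A⁻¹
  (D) [inductance] = kg·m²·s⁻²·A⁻²
  (E) kg·m²·s⁻³
Only (A) matches kg·m²·s⁻³·A⁻².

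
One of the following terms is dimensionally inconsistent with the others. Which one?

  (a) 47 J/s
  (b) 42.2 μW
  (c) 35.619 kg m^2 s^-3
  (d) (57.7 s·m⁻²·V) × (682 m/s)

(d)

In SI base units:
  (a) J·s⁻¹ = N·m·s⁻¹ = kg·m²·s⁻³
  (b) W = J·s⁻¹ = kg·m²·s⁻³
  (c) kg·m²·s⁻³
  (d) [kg·s⁻²·A⁻¹] · [m·s⁻¹] = kg·m·s⁻³·A⁻¹
All reduce to kg·m²·s⁻³ except (d), which is kg·m·s⁻³·A⁻¹.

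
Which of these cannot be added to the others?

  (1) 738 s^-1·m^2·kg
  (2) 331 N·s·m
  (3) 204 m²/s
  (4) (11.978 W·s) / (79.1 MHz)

Expand each in SI base units:
  (1) kg·m²·s⁻¹
  (2) N·m·s = kg·m·s⁻²·m·s = kg·m²·s⁻¹
  (3) m²·s⁻¹
  (4) [kg·m²·s⁻²] / [s⁻¹] = kg·m²·s⁻¹
All reduce to kg·m²·s⁻¹ except (3), which is m²·s⁻¹.

(3)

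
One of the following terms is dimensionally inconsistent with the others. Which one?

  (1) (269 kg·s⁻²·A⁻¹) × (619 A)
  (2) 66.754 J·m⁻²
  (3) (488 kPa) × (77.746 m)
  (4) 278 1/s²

(4)

Work out the base dimensions of each:
  (1) [kg·s⁻²·A⁻¹] · [A] = kg·s⁻²
  (2) J·m⁻² = N·m·m⁻² = kg·s⁻²
  (3) [kg·m⁻¹·s⁻²] · [m] = kg·s⁻²
  (4) s⁻²
All reduce to kg·s⁻² except (4), which is s⁻².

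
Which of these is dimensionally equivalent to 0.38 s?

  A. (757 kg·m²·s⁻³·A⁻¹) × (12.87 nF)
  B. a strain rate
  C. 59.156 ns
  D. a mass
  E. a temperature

C.

Reference: s.
Each option:
  A. [kg·m²·s⁻³·A⁻¹] · [kg⁻¹·m⁻²·s⁴·A²] = s·A
  B. [strain rate] = s⁻¹
  C. s  ← same
  D. [mass] = kg
  E. [temperature] = K
Only C. matches s.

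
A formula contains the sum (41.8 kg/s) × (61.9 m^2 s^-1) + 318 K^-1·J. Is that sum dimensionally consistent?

No

In SI base units:
  (41.8 kg/s) × (61.9 m^2 s^-1):  [kg·s⁻¹] · [m²·s⁻¹] = kg·m²·s⁻²
  318 K^-1·J:  J·K⁻¹ = N·m·K⁻¹ = kg·m²·s⁻²·K⁻¹
kg·m²·s⁻² ≠ kg·m²·s⁻²·K⁻¹, so they cannot be added.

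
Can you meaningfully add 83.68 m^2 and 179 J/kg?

No

Work out the base dimensions of each:
  83.68 m^2:  m²
  179 J/kg:  J·kg⁻¹ = N·m·kg⁻¹ = m²·s⁻²
m² ≠ m²·s⁻², so they cannot be added.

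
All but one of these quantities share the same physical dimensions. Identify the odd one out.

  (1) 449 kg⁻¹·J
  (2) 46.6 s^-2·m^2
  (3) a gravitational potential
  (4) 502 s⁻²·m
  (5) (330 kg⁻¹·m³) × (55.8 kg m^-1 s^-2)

Dimensions:
  (1) J·kg⁻¹ = N·m·kg⁻¹ = m²·s⁻²
  (2) m²·s⁻²
  (3) [gravitational potential] = m²·s⁻²
  (4) m·s⁻²
  (5) [kg⁻¹·m³] · [kg·m⁻¹·s⁻²] = m²·s⁻²
All reduce to m²·s⁻² except (4), which is m·s⁻².

(4)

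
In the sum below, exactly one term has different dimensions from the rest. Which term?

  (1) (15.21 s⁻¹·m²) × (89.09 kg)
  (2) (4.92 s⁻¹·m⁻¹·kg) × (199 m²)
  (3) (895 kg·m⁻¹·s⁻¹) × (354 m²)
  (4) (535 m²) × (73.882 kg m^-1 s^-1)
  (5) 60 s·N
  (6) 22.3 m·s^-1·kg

(1)

In SI base units:
  (1) [m²·s⁻¹] · [kg] = kg·m²·s⁻¹
  (2) [kg·m⁻¹·s⁻¹] · [m²] = kg·m·s⁻¹
  (3) [kg·m⁻¹·s⁻¹] · [m²] = kg·m·s⁻¹
  (4) [m²] · [kg·m⁻¹·s⁻¹] = kg·m·s⁻¹
  (5) N·s = kg·m·s⁻²·s = kg·m·s⁻¹
  (6) kg·m·s⁻¹
All reduce to kg·m·s⁻¹ except (1), which is kg·m²·s⁻¹.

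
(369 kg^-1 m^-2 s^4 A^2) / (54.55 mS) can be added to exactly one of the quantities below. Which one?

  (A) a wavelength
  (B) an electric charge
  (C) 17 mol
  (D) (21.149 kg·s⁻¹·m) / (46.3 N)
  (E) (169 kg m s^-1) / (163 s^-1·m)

(D)

Reference: [kg⁻¹·m⁻²·s⁴·A²] / [kg⁻¹·m⁻²·s³·A²] = s.
Each option:
  (A) [wavelength] = m
  (B) [electric charge] = s·A
  (C) mol
  (D) [kg·m·s⁻¹] / [kg·m·s⁻²] = s  ← same
  (E) [kg·m·s⁻¹] / [m·s⁻¹] = kg
Only (D) matches s.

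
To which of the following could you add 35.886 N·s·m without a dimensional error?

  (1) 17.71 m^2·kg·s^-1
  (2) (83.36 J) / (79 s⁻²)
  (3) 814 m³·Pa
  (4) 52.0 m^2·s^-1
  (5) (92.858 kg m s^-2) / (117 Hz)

Reference: N·m·s = kg·m·s⁻²·m·s = kg·m²·s⁻¹.
Each option:
  (1) kg·m²·s⁻¹  ← same
  (2) [kg·m²·s⁻²] / [s⁻²] = kg·m²
  (3) Pa·m³ = N·m⁻²·m³ = kg·m²·s⁻²
  (4) m²·s⁻¹
  (5) [kg·m·s⁻²] / [s⁻¹] = kg·m·s⁻¹
Only (1) matches kg·m²·s⁻¹.

(1)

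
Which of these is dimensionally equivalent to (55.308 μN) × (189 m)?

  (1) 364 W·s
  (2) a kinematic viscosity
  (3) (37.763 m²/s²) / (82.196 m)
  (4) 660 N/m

Reference: [kg·m·s⁻²] · [m] = kg·m²·s⁻².
Each option:
  (1) W·s = J·s⁻¹·s = kg·m²·s⁻²  ← same
  (2) [kinematic viscosity] = m²·s⁻¹
  (3) [m²·s⁻²] / [m] = m·s⁻²
  (4) N·m⁻¹ = kg·m·s⁻²·m⁻¹ = kg·s⁻²
Only (1) matches kg·m²·s⁻².

(1)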